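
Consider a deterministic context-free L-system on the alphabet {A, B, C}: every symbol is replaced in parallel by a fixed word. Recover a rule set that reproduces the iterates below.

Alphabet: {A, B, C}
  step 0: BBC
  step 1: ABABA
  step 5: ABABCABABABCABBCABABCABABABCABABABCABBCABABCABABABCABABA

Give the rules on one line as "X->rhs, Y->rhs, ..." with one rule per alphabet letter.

A->BC, B->AB, C->A

  step 0 ⇒ step 1: BBC ⇒ AB·AB·A
    B ↦ AB
    C ↦ A
    A ↦ BC  (constrained at step 1)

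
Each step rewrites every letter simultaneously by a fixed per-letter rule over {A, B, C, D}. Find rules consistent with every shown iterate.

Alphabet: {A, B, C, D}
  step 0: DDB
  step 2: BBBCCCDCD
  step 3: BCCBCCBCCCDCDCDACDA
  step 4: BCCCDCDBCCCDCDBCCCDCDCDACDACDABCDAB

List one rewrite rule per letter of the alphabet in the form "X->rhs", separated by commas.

  step 3 ⇒ step 4: BCCBCCBCCCDCDCDACDA ⇒ BCC·CD·CD·BCC·CD·CD·BCC·CD·CD·CD·A·CD·A·CD·A·B·CD·A·B
    A ↦ B
    B ↦ BCC
    C ↦ CD
    D ↦ A

A->B, B->BCC, C->CD, D->A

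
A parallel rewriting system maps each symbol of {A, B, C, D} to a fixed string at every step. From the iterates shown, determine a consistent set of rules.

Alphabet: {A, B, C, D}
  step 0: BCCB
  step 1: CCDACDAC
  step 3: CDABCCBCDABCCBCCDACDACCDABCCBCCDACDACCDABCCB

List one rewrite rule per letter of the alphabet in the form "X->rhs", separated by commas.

  step 0 ⇒ step 1: BCCB ⇒ C·CDA·CDA·C
    B ↦ C
    C ↦ CDA
    A ↦ B  (constrained at step 1)
    D ↦ BCC  (constrained at step 1)

A->B, B->C, C->CDA, D->BCC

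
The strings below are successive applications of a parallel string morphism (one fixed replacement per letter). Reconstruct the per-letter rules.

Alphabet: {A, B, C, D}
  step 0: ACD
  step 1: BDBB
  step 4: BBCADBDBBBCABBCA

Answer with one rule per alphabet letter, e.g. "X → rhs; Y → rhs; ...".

A->B, B->CA, C->D, D->BB

  step 0 ⇒ step 1: ACD ⇒ B·D·BB
    A ↦ B
    C ↦ D
    D ↦ BB
    B ↦ CA  (constrained at step 1)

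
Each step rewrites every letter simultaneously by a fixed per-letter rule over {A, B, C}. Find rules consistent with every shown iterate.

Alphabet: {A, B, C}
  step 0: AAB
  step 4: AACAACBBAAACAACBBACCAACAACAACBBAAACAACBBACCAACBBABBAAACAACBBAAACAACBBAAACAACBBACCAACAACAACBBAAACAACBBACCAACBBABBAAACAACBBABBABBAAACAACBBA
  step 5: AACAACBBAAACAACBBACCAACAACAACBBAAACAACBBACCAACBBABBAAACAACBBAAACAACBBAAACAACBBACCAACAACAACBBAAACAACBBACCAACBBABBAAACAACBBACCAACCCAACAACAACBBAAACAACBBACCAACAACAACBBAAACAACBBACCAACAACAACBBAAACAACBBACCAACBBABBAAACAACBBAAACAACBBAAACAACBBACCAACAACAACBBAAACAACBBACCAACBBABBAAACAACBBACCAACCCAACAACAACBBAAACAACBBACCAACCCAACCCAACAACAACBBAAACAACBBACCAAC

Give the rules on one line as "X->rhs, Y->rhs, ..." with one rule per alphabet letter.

  step 4 ⇒ step 5: AACAACBBAAACAACBBACCAACAACAACBBAAACAACBBACCAACBBABBAAACAACBBAAACAACBBAAACAACBBACCAACAACAACBBAAACAACBBACCAACBBABBAAACAACBBABBABBAAACAACBBA ⇒ AAC·AAC·BBA·AAC·AAC·BBA·C·C·AAC·AAC·AAC·BBA·AAC·AAC·BBA·C·C·AAC·BBA·BBA·AAC·AAC·BBA·AAC·AAC·BBA·AAC·AAC·BBA·C·C·AAC·AAC·AAC·BBA·AAC·AAC·BBA·C·C·AAC·BBA·BBA·AAC·AAC·BBA·C·C·AAC·C·C·AAC·AAC·AAC·BBA·AAC·AAC·BBA·C·C·AAC·AAC·AAC·BBA·AAC·AAC·BBA·C·C·AAC·AAC·AAC·BBA·AAC·AAC·BBA·C·C·AAC·BBA·BBA·AAC·AAC·BBA·AAC·AAC·BBA·AAC·AAC·BBA·C·C·AAC·AAC·AAC·BBA·AAC·AAC·BBA·C·C·AAC·BBA·BBA·AAC·AAC·BBA·C·C·AAC·C·C·AAC·AAC·AAC·BBA·AAC·AAC·BBA·C·C·AAC·C·C·AAC·C·C·AAC·AAC·AAC·BBA·AAC·AAC·BBA·C·C·AAC
    A ↦ AAC
    B ↦ C
    C ↦ BBA

A->AAC, B->C, C->BBA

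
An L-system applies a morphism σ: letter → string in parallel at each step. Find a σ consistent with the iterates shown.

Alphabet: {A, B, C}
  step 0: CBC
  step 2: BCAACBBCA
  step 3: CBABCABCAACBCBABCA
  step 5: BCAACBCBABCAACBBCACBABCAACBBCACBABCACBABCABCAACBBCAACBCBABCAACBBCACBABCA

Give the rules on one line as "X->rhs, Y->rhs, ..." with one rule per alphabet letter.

A->BCA, B->CB, C->A

  step 2 ⇒ step 3: BCAACBBCA ⇒ CB·A·BCA·BCA·A·CB·CB·A·BCA
    A ↦ BCA
    B ↦ CB
    C ↦ A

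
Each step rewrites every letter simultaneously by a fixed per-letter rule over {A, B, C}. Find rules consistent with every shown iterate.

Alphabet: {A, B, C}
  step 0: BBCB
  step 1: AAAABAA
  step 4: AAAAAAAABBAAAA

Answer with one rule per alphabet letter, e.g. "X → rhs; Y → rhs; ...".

A->C, B->AA, C->B

  step 0 ⇒ step 1: BBCB ⇒ AA·AA·B·AA
    B ↦ AA
    C ↦ B
    A ↦ C  (constrained at step 1)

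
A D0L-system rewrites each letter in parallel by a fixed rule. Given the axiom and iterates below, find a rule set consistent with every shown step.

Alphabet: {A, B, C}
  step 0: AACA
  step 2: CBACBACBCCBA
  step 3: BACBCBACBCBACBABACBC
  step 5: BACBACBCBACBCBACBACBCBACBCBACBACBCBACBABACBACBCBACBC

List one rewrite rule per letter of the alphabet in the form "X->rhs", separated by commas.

  step 2 ⇒ step 3: CBACBACBCCBA ⇒ BA·C·BC·BA·C·BC·BA·C·BA·BA·C·BC
    A ↦ BC
    B ↦ C
    C ↦ BA

A->BC, B->C, C->BA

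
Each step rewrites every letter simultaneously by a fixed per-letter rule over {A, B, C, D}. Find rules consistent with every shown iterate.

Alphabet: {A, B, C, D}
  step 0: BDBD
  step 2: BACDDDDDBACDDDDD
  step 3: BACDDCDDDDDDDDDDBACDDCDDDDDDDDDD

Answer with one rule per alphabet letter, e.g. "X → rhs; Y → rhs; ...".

  step 2 ⇒ step 3: BACDDDDDBACDDDDD ⇒ BA·CD·DC·DD·DD·DD·DD·DD·BA·CD·DC·DD·DD·DD·DD·DD
    A ↦ CD
    B ↦ BA
    C ↦ DC
    D ↦ DD

A->CD, B->BA, C->DC, D->DD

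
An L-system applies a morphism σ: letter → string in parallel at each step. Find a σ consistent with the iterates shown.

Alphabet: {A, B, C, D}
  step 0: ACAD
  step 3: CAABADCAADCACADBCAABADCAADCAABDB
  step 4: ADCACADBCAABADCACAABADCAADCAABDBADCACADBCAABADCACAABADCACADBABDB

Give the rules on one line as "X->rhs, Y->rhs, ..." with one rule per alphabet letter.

A->CA, B->DB, C->AD, D->AB

  step 3 ⇒ step 4: CAABADCAADCACADBCAABADCAADCAABDB ⇒ AD·CA·CA·DB·CA·AB·AD·CA·CA·AB·AD·CA·AD·CA·AB·DB·AD·CA·CA·DB·CA·AB·AD·CA·CA·AB·AD·CA·CA·DB·AB·DB
    A ↦ CA
    B ↦ DB
    C ↦ AD
    D ↦ AB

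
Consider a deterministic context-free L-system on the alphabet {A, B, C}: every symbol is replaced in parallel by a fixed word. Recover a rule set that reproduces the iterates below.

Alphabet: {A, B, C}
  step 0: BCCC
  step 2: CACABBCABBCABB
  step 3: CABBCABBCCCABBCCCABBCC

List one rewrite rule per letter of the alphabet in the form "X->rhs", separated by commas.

A->BB, B->C, C->CA

  step 2 ⇒ step 3: CACABBCABBCABB ⇒ CA·BB·CA·BB·C·C·CA·BB·C·C·CA·BB·C·C
    A ↦ BB
    B ↦ C
    C ↦ CA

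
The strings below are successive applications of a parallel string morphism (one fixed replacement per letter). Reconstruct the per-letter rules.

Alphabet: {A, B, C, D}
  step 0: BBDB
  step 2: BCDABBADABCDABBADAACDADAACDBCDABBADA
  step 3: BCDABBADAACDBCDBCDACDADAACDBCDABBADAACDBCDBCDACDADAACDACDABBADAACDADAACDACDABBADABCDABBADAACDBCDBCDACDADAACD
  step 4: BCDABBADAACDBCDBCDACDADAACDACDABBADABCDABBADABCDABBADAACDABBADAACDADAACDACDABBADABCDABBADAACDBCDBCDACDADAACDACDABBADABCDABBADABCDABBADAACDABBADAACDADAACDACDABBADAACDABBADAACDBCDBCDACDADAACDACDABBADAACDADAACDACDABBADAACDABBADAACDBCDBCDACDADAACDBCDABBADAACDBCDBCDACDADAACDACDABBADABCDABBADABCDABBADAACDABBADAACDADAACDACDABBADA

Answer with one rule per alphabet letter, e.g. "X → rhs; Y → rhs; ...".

A->ACD, B->BCD, C->ABB, D->ADA

  step 3 ⇒ step 4: BCDABBADAACDBCDBCDACDADAACDBCDABBADAACDBCDBCDACDADAACDACDABBADAACDADAACDACDABBADABCDABBADAACDBCDBCDACDADAACD ⇒ BCD·ABB·ADA·ACD·BCD·BCD·ACD·ADA·ACD·ACD·ABB·ADA·BCD·ABB·ADA·BCD·ABB·ADA·ACD·ABB·ADA·ACD·ADA·ACD·ACD·ABB·ADA·BCD·ABB·ADA·ACD·BCD·BCD·ACD·ADA·ACD·ACD·ABB·ADA·BCD·ABB·ADA·BCD·ABB·ADA·ACD·ABB·ADA·ACD·ADA·ACD·ACD·ABB·ADA·ACD·ABB·ADA·ACD·BCD·BCD·ACD·ADA·ACD·ACD·ABB·ADA·ACD·ADA·ACD·ACD·ABB·ADA·ACD·ABB·ADA·ACD·BCD·BCD·ACD·ADA·ACD·BCD·ABB·ADA·ACD·BCD·BCD·ACD·ADA·ACD·ACD·ABB·ADA·BCD·ABB·ADA·BCD·ABB·ADA·ACD·ABB·ADA·ACD·ADA·ACD·ACD·ABB·ADA
    A ↦ ACD
    B ↦ BCD
    C ↦ ABB
    D ↦ ADA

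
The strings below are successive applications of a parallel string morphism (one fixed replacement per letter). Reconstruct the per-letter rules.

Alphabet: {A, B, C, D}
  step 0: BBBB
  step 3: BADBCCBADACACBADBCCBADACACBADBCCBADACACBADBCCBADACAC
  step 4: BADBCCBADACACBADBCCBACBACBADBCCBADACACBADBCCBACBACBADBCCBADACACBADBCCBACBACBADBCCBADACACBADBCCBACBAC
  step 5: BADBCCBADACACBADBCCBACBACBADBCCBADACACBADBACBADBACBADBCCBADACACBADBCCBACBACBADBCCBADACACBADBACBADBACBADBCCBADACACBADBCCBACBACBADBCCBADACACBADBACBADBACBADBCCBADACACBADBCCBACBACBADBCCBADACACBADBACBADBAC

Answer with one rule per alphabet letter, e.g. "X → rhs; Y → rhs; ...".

  step 4 ⇒ step 5: BADBCCBADACACBADBCCBACBACBADBCCBADACACBADBCCBACBACBADBCCBADACACBADBCCBACBACBADBCCBADACACBADBCCBACBAC ⇒ BAD·B·CC·BAD·AC·AC·BAD·B·CC·B·AC·B·AC·BAD·B·CC·BAD·AC·AC·BAD·B·AC·BAD·B·AC·BAD·B·CC·BAD·AC·AC·BAD·B·CC·B·AC·B·AC·BAD·B·CC·BAD·AC·AC·BAD·B·AC·BAD·B·AC·BAD·B·CC·BAD·AC·AC·BAD·B·CC·B·AC·B·AC·BAD·B·CC·BAD·AC·AC·BAD·B·AC·BAD·B·AC·BAD·B·CC·BAD·AC·AC·BAD·B·CC·B·AC·B·AC·BAD·B·CC·BAD·AC·AC·BAD·B·AC·BAD·B·AC
    A ↦ B
    B ↦ BAD
    C ↦ AC
    D ↦ CC

A->B, B->BAD, C->AC, D->CC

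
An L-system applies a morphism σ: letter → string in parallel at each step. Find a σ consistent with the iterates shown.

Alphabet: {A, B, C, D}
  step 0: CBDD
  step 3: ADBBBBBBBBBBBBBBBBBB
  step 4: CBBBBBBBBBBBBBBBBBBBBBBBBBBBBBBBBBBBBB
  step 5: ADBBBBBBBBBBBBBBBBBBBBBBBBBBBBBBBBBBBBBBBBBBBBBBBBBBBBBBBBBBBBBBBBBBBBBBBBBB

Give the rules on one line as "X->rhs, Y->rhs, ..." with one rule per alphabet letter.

A->C, B->BB, C->AD, D->B

  step 4 ⇒ step 5: CBBBBBBBBBBBBBBBBBBBBBBBBBBBBBBBBBBBBB ⇒ AD·BB·BB·BB·BB·BB·BB·BB·BB·BB·BB·BB·BB·BB·BB·BB·BB·BB·BB·BB·BB·BB·BB·BB·BB·BB·BB·BB·BB·BB·BB·BB·BB·BB·BB·BB·BB·BB
    B ↦ BB
    C ↦ AD
  step 3 ⇒ step 4: ADBBBBBBBBBBBBBBBBBB ⇒ C·B·BB·BB·BB·BB·BB·BB·BB·BB·BB·BB·BB·BB·BB·BB·BB·BB·BB·BB
    A ↦ C
  step 3 ⇒ step 4: ADBBBBBBBBBBBBBBBBBB ⇒ C·B·BB·BB·BB·BB·BB·BB·BB·BB·BB·BB·BB·BB·BB·BB·BB·BB·BB·BB
    D ↦ B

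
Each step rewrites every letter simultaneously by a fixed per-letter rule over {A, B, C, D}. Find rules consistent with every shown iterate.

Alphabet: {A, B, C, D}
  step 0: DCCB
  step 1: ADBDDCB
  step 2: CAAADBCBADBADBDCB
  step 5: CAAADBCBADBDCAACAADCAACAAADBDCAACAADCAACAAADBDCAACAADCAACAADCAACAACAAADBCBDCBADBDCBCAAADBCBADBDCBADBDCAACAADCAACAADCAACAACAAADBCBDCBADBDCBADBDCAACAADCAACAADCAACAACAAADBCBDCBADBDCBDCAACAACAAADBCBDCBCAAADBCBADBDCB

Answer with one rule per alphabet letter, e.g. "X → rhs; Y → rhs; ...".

A->CAA, B->CB, C->D, D->ADB

  step 1 ⇒ step 2: ADBDDCB ⇒ CAA·ADB·CB·ADB·ADB·D·CB
    A ↦ CAA
    B ↦ CB
    C ↦ D
    D ↦ ADB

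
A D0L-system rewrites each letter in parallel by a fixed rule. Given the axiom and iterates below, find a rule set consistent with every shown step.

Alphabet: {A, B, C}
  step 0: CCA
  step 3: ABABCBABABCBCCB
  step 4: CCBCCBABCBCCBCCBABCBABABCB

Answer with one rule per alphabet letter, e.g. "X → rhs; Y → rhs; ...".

A->C, B->CB, C->AB

  step 3 ⇒ step 4: ABABCBABABCBCCB ⇒ C·CB·C·CB·AB·CB·C·CB·C·CB·AB·CB·AB·AB·CB
    A ↦ C
    B ↦ CB
    C ↦ AB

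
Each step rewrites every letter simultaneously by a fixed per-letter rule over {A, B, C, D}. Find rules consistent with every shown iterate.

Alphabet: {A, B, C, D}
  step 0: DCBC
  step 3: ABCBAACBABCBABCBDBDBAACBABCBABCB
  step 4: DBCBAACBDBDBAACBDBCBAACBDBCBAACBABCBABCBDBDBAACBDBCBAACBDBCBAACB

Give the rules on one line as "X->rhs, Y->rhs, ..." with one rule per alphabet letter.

A->DB, B->CB, C->AA, D->AB

  step 3 ⇒ step 4: ABCBAACBABCBABCBDBDBAACBABCBABCB ⇒ DB·CB·AA·CB·DB·DB·AA·CB·DB·CB·AA·CB·DB·CB·AA·CB·AB·CB·AB·CB·DB·DB·AA·CB·DB·CB·AA·CB·DB·CB·AA·CB
    A ↦ DB
    B ↦ CB
    C ↦ AA
    D ↦ AB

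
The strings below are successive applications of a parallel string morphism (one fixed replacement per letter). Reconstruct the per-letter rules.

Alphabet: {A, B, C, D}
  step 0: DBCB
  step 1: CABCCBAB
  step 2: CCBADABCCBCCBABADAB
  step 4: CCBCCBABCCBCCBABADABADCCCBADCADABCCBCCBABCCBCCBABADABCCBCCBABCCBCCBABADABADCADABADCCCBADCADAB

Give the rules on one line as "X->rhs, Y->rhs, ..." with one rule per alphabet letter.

A->AD, B->AB, C->CCB, D->C

  step 1 ⇒ step 2: CABCCBAB ⇒ CCB·AD·AB·CCB·CCB·AB·AD·AB
    A ↦ AD
    B ↦ AB
    C ↦ CCB
  step 0 ⇒ step 1: DBCB ⇒ C·AB·CCB·AB
    D ↦ C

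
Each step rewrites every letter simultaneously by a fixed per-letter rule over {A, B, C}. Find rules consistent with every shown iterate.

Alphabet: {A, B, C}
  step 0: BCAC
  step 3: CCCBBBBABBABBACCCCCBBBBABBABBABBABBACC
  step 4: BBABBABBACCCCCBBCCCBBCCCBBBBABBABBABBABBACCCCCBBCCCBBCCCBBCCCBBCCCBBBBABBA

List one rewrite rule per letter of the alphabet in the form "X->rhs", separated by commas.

A->CBB, B->C, C->BBA

  step 3 ⇒ step 4: CCCBBBBABBABBACCCCCBBBBABBABBABBABBACC ⇒ BBA·BBA·BBA·C·C·C·C·CBB·C·C·CBB·C·C·CBB·BBA·BBA·BBA·BBA·BBA·C·C·C·C·CBB·C·C·CBB·C·C·CBB·C·C·CBB·C·C·CBB·BBA·BBA
    A ↦ CBB
    B ↦ C
    C ↦ BBA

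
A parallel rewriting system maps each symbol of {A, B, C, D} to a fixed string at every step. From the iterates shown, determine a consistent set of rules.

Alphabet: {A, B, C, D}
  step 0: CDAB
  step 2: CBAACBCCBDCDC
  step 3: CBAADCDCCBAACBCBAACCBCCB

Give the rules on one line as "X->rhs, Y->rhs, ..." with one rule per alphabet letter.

  step 2 ⇒ step 3: CBAACBCCBDCDC ⇒ CB·AA·DC·DC·CB·AA·CB·CB·AA·C·CB·C·CB
    A ↦ DC
    B ↦ AA
    C ↦ CB
    D ↦ C

A->DC, B->AA, C->CB, D->C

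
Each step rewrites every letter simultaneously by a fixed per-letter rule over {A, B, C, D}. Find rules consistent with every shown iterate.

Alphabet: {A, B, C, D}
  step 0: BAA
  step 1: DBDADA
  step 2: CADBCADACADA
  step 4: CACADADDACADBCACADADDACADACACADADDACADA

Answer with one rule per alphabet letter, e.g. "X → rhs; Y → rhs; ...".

A->DA, B->DB, C->D, D->CA

  step 1 ⇒ step 2: DBDADA ⇒ CA·DB·CA·DA·CA·DA
    A ↦ DA
    B ↦ DB
    D ↦ CA
    C ↦ D  (constrained at step 2)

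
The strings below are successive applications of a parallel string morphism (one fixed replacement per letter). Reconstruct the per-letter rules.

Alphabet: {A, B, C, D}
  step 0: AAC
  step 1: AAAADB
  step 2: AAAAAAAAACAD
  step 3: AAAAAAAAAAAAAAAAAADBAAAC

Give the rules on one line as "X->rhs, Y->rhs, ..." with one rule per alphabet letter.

A->AA, B->AD, C->DB, D->AC

  step 2 ⇒ step 3: AAAAAAAAACAD ⇒ AA·AA·AA·AA·AA·AA·AA·AA·AA·DB·AA·AC
    A ↦ AA
    C ↦ DB
    D ↦ AC
  step 1 ⇒ step 2: AAAADB ⇒ AA·AA·AA·AA·AC·AD
    B ↦ AD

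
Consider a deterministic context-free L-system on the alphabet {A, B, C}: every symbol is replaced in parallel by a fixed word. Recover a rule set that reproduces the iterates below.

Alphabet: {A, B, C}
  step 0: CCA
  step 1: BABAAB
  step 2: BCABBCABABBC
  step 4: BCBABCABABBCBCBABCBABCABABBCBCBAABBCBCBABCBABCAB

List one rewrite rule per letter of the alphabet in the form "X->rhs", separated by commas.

  step 1 ⇒ step 2: BABAAB ⇒ BC·AB·BC·AB·AB·BC
    A ↦ AB
    B ↦ BC
  step 0 ⇒ step 1: CCA ⇒ BA·BA·AB
    C ↦ BA

A->AB, B->BC, C->BA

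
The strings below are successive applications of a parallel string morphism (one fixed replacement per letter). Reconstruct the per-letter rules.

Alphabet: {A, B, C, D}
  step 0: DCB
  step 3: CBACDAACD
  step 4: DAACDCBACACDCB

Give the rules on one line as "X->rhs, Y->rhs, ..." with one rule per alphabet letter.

  step 3 ⇒ step 4: CBACDAACD ⇒ D·A·AC·D·CB·AC·AC·D·CB
    A ↦ AC
    B ↦ A
    C ↦ D
    D ↦ CB

A->AC, B->A, C->D, D->CB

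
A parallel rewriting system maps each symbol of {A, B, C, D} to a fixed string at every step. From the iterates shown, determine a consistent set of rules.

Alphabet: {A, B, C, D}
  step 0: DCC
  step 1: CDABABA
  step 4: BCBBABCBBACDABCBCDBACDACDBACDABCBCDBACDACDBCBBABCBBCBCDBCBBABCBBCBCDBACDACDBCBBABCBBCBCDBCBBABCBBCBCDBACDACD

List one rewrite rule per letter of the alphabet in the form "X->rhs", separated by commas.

  step 0 ⇒ step 1: DCC ⇒ CDA·BA·BA
    C ↦ BA
    D ↦ CDA
    A ↦ CD  (constrained at step 1)
    B ↦ BCB  (constrained at step 1)

A->CD, B->BCB, C->BA, D->CDA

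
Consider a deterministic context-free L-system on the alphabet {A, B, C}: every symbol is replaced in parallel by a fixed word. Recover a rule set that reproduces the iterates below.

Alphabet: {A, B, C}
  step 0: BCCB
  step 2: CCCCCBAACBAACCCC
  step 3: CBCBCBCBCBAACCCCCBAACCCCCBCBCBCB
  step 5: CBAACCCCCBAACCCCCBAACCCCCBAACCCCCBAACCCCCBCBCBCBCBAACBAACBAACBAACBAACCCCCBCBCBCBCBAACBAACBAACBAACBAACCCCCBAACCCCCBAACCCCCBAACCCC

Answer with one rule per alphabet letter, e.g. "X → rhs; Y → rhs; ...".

A->CC, B->AA, C->CB

  step 2 ⇒ step 3: CCCCCBAACBAACCCC ⇒ CB·CB·CB·CB·CB·AA·CC·CC·CB·AA·CC·CC·CB·CB·CB·CB
    A ↦ CC
    B ↦ AA
    C ↦ CB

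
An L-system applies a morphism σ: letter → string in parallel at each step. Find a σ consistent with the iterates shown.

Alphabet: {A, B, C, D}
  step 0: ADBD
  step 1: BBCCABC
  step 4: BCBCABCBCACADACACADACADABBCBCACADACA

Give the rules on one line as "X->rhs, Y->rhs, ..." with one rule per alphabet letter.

A->B, B->CA, C->DA, D->BC

  step 0 ⇒ step 1: ADBD ⇒ B·BC·CA·BC
    A ↦ B
    B ↦ CA
    D ↦ BC
    C ↦ DA  (constrained at step 1)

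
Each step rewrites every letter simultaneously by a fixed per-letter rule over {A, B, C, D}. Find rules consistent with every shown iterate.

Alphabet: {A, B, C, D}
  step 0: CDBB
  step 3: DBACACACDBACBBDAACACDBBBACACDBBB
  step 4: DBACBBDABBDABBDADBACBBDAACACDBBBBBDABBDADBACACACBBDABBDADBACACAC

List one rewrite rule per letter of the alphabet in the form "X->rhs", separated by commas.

  step 3 ⇒ step 4: DBACACACDBACBBDAACACDBBBACACDBBB ⇒ DB·AC·BB·DA·BB·DA·BB·DA·DB·AC·BB·DA·AC·AC·DB·BB·BB·DA·BB·DA·DB·AC·AC·AC·BB·DA·BB·DA·DB·AC·AC·AC
    A ↦ BB
    B ↦ AC
    C ↦ DA
    D ↦ DB

A->BB, B->AC, C->DA, D->DB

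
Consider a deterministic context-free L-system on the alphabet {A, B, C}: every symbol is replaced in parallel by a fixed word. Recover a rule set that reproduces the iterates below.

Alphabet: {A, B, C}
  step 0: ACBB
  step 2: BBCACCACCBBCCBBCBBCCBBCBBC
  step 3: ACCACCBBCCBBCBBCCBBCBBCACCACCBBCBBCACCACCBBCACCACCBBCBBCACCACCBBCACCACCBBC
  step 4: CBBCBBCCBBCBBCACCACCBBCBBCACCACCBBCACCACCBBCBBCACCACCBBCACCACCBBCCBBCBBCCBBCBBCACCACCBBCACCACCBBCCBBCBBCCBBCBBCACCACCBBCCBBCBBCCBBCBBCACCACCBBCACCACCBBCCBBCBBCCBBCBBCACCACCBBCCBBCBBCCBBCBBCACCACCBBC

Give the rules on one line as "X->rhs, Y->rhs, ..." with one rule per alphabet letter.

A->C, B->ACC, C->BBC

  step 3 ⇒ step 4: ACCACCBBCCBBCBBCCBBCBBCACCACCBBCBBCACCACCBBCACCACCBBCBBCACCACCBBCACCACCBBC ⇒ C·BBC·BBC·C·BBC·BBC·ACC·ACC·BBC·BBC·ACC·ACC·BBC·ACC·ACC·BBC·BBC·ACC·ACC·BBC·ACC·ACC·BBC·C·BBC·BBC·C·BBC·BBC·ACC·ACC·BBC·ACC·ACC·BBC·C·BBC·BBC·C·BBC·BBC·ACC·ACC·BBC·C·BBC·BBC·C·BBC·BBC·ACC·ACC·BBC·ACC·ACC·BBC·C·BBC·BBC·C·BBC·BBC·ACC·ACC·BBC·C·BBC·BBC·C·BBC·BBC·ACC·ACC·BBC
    A ↦ C
    B ↦ ACC
    C ↦ BBC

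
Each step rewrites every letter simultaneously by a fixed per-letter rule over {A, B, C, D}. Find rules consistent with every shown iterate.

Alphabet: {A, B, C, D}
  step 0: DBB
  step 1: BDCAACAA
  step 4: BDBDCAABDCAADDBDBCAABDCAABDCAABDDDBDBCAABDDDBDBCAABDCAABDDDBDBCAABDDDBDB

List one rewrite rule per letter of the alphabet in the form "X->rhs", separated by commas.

A->DB, B->CAA, C->D, D->BD

  step 0 ⇒ step 1: DBB ⇒ BD·CAA·CAA
    B ↦ CAA
    D ↦ BD
    A ↦ DB  (constrained at step 1)
    C ↦ D  (constrained at step 1)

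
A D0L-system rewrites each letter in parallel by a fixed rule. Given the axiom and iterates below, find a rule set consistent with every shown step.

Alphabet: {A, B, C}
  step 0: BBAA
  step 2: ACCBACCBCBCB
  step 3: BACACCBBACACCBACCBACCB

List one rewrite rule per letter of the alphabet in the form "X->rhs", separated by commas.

  step 2 ⇒ step 3: ACCBACCBCBCB ⇒ B·AC·AC·CB·B·AC·AC·CB·AC·CB·AC·CB
    A ↦ B
    B ↦ CB
    C ↦ AC

A->B, B->CB, C->AC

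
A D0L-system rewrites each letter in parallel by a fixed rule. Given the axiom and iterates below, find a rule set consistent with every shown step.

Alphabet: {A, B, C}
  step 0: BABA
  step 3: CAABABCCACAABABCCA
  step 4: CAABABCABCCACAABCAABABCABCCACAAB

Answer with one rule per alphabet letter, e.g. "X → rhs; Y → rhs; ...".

  step 3 ⇒ step 4: CAABABCCACAABABCCA ⇒ CA·AB·AB·C·AB·C·CA·CA·AB·CA·AB·AB·C·AB·C·CA·CA·AB
    A ↦ AB
    B ↦ C
    C ↦ CA

A->AB, B->C, C->CA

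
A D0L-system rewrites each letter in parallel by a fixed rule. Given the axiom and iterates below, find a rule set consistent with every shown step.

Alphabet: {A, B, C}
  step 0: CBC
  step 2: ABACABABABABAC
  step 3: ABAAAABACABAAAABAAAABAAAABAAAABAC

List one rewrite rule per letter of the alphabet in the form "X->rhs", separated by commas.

A->AB, B->AAA, C->AC

  step 2 ⇒ step 3: ABACABABABABAC ⇒ AB·AAA·AB·AC·AB·AAA·AB·AAA·AB·AAA·AB·AAA·AB·AC
    A ↦ AB
    B ↦ AAA
    C ↦ AC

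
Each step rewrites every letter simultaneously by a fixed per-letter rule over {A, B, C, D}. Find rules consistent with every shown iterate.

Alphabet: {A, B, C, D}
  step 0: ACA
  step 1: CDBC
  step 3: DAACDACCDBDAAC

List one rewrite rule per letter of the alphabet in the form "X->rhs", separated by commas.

  step 0 ⇒ step 1: ACA ⇒ C·DB·C
    A ↦ C
    C ↦ DB
    B ↦ AC  (constrained at step 1)
    D ↦ DA  (constrained at step 1)

A->C, B->AC, C->DB, D->DA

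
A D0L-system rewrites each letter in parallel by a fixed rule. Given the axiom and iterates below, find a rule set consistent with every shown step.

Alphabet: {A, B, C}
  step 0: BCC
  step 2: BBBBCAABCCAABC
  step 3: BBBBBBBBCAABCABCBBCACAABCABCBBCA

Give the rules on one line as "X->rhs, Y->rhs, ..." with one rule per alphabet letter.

A->ABC, B->BB, C->CA

  step 2 ⇒ step 3: BBBBCAABCCAABC ⇒ BB·BB·BB·BB·CA·ABC·ABC·BB·CA·CA·ABC·ABC·BB·CA
    A ↦ ABC
    B ↦ BB
    C ↦ CA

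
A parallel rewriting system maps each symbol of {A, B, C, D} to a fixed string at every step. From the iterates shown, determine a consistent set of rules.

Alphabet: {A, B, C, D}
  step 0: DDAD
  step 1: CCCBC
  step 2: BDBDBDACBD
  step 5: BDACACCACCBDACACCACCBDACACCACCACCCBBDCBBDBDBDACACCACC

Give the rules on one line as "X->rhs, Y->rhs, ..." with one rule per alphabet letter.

A->CB, B->AC, C->BD, D->C

  step 1 ⇒ step 2: CCCBC ⇒ BD·BD·BD·AC·BD
    B ↦ AC
    C ↦ BD
  step 0 ⇒ step 1: DDAD ⇒ C·C·CB·C
    A ↦ CB
  step 0 ⇒ step 1: DDAD ⇒ C·C·CB·C
    D ↦ C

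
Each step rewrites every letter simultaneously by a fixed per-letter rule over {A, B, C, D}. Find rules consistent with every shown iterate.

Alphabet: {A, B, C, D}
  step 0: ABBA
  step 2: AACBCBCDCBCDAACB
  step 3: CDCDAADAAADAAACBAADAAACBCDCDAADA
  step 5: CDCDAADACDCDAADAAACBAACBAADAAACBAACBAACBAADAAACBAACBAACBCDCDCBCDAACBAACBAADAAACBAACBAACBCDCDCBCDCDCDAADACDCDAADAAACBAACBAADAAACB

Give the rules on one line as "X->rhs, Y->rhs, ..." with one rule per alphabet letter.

  step 2 ⇒ step 3: AACBCBCDCBCDAACB ⇒ CD·CD·AA·DA·AA·DA·AA·CB·AA·DA·AA·CB·CD·CD·AA·DA
    A ↦ CD
    B ↦ DA
    C ↦ AA
    D ↦ CB

A->CD, B->DA, C->AA, D->CB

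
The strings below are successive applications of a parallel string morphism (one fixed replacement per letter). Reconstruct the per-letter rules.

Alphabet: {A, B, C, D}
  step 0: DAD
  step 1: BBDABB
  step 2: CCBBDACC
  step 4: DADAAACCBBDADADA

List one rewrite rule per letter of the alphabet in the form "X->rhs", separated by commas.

  step 1 ⇒ step 2: BBDABB ⇒ C·C·BB·DA·C·C
    A ↦ DA
    B ↦ C
    D ↦ BB
    C ↦ A  (constrained at step 2)

A->DA, B->C, C->A, D->BB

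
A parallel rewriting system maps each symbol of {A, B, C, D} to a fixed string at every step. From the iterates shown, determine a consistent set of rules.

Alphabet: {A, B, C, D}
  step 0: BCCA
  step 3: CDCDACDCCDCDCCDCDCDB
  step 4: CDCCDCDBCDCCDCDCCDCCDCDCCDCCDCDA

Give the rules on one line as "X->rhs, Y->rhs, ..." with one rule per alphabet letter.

A->DB, B->DA, C->CD, D->C

  step 3 ⇒ step 4: CDCDACDCCDCDCCDCDCDB ⇒ CD·C·CD·C·DB·CD·C·CD·CD·C·CD·C·CD·CD·C·CD·C·CD·C·DA
    A ↦ DB
    B ↦ DA
    C ↦ CD
    D ↦ C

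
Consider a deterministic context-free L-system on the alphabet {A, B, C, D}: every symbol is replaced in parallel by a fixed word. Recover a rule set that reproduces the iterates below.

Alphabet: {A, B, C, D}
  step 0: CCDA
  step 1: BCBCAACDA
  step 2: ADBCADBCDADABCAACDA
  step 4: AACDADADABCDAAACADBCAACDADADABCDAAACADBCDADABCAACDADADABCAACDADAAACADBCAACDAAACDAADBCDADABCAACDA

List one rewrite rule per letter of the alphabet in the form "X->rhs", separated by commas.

A->DA, B->AD, C->BC, D->AAC

  step 1 ⇒ step 2: BCBCAACDA ⇒ AD·BC·AD·BC·DA·DA·BC·AAC·DA
    A ↦ DA
    B ↦ AD
    C ↦ BC
    D ↦ AAC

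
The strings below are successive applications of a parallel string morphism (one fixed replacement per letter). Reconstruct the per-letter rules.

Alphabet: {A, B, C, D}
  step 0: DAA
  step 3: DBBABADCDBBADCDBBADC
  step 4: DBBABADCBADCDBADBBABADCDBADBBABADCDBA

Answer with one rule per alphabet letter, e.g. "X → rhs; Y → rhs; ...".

A->DC, B->BA, C->A, D->DB

  step 3 ⇒ step 4: DBBABADCDBBADCDBBADC ⇒ DB·BA·BA·DC·BA·DC·DB·A·DB·BA·BA·DC·DB·A·DB·BA·BA·DC·DB·A
    A ↦ DC
    B ↦ BA
    C ↦ A
    D ↦ DB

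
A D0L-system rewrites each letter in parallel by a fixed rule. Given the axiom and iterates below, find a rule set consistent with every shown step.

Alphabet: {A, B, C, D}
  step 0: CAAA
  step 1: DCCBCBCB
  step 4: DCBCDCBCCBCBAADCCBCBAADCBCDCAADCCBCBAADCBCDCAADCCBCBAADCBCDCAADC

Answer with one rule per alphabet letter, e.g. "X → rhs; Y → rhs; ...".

  step 0 ⇒ step 1: CAAA ⇒ DC·CB·CB·CB
    A ↦ CB
    C ↦ DC
    B ↦ BC  (constrained at step 1)
    D ↦ AA  (constrained at step 1)

A->CB, B->BC, C->DC, D->AA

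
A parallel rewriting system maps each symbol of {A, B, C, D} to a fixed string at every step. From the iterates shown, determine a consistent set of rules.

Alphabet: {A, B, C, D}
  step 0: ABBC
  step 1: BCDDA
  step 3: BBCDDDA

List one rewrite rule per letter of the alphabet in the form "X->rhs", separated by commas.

  step 0 ⇒ step 1: ABBC ⇒ BC·D·D·A
    A ↦ BC
    B ↦ D
    C ↦ A
    D ↦ B  (constrained at step 1)

A->BC, B->D, C->A, D->B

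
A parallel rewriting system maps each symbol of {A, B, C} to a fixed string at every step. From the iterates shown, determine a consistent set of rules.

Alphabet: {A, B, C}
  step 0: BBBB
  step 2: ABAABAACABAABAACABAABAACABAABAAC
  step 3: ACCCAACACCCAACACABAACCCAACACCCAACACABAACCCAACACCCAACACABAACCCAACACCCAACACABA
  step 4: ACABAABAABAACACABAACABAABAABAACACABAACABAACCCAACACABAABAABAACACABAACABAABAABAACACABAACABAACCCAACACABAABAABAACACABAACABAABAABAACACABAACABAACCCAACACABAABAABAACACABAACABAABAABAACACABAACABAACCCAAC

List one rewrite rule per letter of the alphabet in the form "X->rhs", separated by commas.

  step 3 ⇒ step 4: ACCCAACACCCAACACABAACCCAACACCCAACACABAACCCAACACCCAACACABAACCCAACACCCAACACABA ⇒ AC·ABA·ABA·ABA·AC·AC·ABA·AC·ABA·ABA·ABA·AC·AC·ABA·AC·ABA·AC·CCA·AC·AC·ABA·ABA·ABA·AC·AC·ABA·AC·ABA·ABA·ABA·AC·AC·ABA·AC·ABA·AC·CCA·AC·AC·ABA·ABA·ABA·AC·AC·ABA·AC·ABA·ABA·ABA·AC·AC·ABA·AC·ABA·AC·CCA·AC·AC·ABA·ABA·ABA·AC·AC·ABA·AC·ABA·ABA·ABA·AC·AC·ABA·AC·ABA·AC·CCA·AC
    A ↦ AC
    B ↦ CCA
    C ↦ ABA

A->AC, B->CCA, C->ABA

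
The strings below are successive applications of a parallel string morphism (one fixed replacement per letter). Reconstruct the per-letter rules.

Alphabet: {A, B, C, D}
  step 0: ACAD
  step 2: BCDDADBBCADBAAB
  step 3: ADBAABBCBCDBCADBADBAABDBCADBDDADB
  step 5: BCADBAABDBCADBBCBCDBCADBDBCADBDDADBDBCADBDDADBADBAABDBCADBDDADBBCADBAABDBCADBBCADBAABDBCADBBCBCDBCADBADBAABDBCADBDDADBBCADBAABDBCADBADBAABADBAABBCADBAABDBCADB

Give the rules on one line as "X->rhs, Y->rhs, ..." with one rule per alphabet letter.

A->D, B->ADB, C->AAB, D->BC

  step 2 ⇒ step 3: BCDDADBBCADBAAB ⇒ ADB·AAB·BC·BC·D·BC·ADB·ADB·AAB·D·BC·ADB·D·D·ADB
    A ↦ D
    B ↦ ADB
    C ↦ AAB
    D ↦ BC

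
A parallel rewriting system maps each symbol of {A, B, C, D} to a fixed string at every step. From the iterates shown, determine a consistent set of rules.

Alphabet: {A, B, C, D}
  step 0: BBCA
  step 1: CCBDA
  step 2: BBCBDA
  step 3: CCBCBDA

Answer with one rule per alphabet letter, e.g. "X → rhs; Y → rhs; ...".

  step 2 ⇒ step 3: BBCBDA ⇒ C·C·B·C·B·DA
    A ↦ DA
    B ↦ C
    C ↦ B
    D ↦ B

A->DA, B->C, C->B, D->B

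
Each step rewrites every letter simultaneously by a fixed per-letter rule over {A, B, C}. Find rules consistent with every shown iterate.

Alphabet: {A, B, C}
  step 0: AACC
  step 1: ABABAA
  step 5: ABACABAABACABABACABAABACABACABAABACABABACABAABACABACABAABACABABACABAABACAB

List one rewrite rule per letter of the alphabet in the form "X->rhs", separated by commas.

  step 0 ⇒ step 1: AACC ⇒ AB·AB·A·A
    A ↦ AB
    C ↦ A
    B ↦ AC  (constrained at step 1)

A->AB, B->AC, C->A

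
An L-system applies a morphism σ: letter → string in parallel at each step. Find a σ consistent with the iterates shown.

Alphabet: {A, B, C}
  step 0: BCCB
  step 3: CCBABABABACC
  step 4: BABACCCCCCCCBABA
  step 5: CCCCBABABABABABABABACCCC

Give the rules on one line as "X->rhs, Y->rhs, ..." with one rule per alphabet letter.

A->C, B->C, C->BA

  step 4 ⇒ step 5: BABACCCCCCCCBABA ⇒ C·C·C·C·BA·BA·BA·BA·BA·BA·BA·BA·C·C·C·C
    A ↦ C
    B ↦ C
    C ↦ BA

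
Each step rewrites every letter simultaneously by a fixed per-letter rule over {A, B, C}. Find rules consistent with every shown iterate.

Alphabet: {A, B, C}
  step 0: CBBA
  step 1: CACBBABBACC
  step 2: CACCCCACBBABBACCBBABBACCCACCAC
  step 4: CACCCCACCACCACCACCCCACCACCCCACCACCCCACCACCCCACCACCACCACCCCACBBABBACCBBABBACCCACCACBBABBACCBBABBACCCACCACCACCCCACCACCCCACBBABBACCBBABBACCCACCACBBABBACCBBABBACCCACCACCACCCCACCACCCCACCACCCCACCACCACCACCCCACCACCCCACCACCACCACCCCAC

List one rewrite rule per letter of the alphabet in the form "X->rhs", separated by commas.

  step 1 ⇒ step 2: CACBBABBACC ⇒ CAC·CC·CAC·BBA·BBA·CC·BBA·BBA·CC·CAC·CAC
    A ↦ CC
    B ↦ BBA
    C ↦ CAC

A->CC, B->BBA, C->CAC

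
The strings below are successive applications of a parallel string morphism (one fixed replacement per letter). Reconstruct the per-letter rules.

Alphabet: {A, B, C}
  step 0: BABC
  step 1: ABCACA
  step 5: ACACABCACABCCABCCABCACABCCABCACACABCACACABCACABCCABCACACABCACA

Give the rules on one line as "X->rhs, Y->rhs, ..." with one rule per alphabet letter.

  step 0 ⇒ step 1: BABC ⇒ A·BC·A·CA
    A ↦ BC
    B ↦ A
    C ↦ CA

A->BC, B->A, C->CA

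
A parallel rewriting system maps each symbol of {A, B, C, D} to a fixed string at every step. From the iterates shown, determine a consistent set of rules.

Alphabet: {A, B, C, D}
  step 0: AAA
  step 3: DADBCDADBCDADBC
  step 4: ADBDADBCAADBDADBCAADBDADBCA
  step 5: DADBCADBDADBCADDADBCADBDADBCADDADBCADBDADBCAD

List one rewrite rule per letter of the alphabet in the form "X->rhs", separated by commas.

A->D, B->C, C->A, D->ADB

  step 4 ⇒ step 5: ADBDADBCAADBDADBCAADBDADBCA ⇒ D·ADB·C·ADB·D·ADB·C·A·D·D·ADB·C·ADB·D·ADB·C·A·D·D·ADB·C·ADB·D·ADB·C·A·D
    A ↦ D
    B ↦ C
    C ↦ A
    D ↦ ADB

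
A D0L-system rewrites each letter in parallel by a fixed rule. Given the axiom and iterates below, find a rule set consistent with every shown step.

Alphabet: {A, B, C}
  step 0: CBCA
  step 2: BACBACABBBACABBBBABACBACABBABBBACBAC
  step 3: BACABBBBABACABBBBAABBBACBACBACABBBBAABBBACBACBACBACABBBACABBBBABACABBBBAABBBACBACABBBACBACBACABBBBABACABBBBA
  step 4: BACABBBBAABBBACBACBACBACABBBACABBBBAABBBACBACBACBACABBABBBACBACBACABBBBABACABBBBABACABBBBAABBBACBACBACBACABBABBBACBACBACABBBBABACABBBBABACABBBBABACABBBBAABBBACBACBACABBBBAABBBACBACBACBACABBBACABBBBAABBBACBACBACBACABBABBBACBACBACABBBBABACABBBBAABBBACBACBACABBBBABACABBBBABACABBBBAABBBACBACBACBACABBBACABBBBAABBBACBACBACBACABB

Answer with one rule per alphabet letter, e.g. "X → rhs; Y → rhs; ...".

  step 3 ⇒ step 4: BACABBBBABACABBBBAABBBACBACBACABBBBAABBBACBACBACBACABBBACABBBBABACABBBBAABBBACBACABBBACBACBACABBBBABACABBBBA ⇒ BAC·ABB·BBA·ABB·BAC·BAC·BAC·BAC·ABB·BAC·ABB·BBA·ABB·BAC·BAC·BAC·BAC·ABB·ABB·BAC·BAC·BAC·ABB·BBA·BAC·ABB·BBA·BAC·ABB·BBA·ABB·BAC·BAC·BAC·BAC·ABB·ABB·BAC·BAC·BAC·ABB·BBA·BAC·ABB·BBA·BAC·ABB·BBA·BAC·ABB·BBA·ABB·BAC·BAC·BAC·ABB·BBA·ABB·BAC·BAC·BAC·BAC·ABB·BAC·ABB·BBA·ABB·BAC·BAC·BAC·BAC·ABB·ABB·BAC·BAC·BAC·ABB·BBA·BAC·ABB·BBA·ABB·BAC·BAC·BAC·ABB·BBA·BAC·ABB·BBA·BAC·ABB·BBA·ABB·BAC·BAC·BAC·BAC·ABB·BAC·ABB·BBA·ABB·BAC·BAC·BAC·BAC·ABB
    A ↦ ABB
    B ↦ BAC
    C ↦ BBA

A->ABB, B->BAC, C->BBA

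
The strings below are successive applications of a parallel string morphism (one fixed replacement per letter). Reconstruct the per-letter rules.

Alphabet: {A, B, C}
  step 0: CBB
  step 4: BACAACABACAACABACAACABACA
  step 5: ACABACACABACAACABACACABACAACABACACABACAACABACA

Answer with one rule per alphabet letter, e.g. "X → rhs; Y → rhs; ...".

A->CA, B->A, C->BA

  step 4 ⇒ step 5: BACAACABACAACABACAACABACA ⇒ A·CA·BA·CA·CA·BA·CA·A·CA·BA·CA·CA·BA·CA·A·CA·BA·CA·CA·BA·CA·A·CA·BA·CA
    A ↦ CA
    B ↦ A
    C ↦ BA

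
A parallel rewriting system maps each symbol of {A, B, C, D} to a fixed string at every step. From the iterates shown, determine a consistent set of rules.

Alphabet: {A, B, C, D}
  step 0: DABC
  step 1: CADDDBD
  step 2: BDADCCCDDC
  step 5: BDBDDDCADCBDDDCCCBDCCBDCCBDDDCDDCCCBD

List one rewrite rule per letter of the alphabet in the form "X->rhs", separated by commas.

  step 1 ⇒ step 2: CADDDBD ⇒ BD·AD·C·C·C·DD·C
    A ↦ AD
    B ↦ DD
    C ↦ BD
    D ↦ C

A->AD, B->DD, C->BD, D->C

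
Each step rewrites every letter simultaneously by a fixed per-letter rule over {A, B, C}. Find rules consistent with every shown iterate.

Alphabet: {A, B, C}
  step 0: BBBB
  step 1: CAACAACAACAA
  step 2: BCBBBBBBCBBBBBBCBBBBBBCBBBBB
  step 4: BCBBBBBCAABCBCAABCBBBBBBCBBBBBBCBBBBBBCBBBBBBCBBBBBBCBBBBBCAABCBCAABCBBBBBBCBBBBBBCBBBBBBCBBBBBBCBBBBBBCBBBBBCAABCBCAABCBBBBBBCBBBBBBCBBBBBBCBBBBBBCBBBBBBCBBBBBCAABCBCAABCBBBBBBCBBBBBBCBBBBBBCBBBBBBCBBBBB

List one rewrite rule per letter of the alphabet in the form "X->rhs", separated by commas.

  step 1 ⇒ step 2: CAACAACAACAA ⇒ BCB·BB·BB·BCB·BB·BB·BCB·BB·BB·BCB·BB·BB
    A ↦ BB
    C ↦ BCB
  step 0 ⇒ step 1: BBBB ⇒ CAA·CAA·CAA·CAA
    B ↦ CAA

A->BB, B->CAA, C->BCB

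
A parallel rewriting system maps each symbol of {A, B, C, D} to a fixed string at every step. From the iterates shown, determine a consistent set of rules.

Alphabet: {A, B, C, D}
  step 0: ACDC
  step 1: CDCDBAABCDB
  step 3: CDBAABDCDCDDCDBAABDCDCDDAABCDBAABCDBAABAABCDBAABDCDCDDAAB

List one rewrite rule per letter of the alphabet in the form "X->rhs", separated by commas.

A->CD, B->D, C->CDB, D->AAB

  step 0 ⇒ step 1: ACDC ⇒ CD·CDB·AAB·CDB
    A ↦ CD
    C ↦ CDB
    D ↦ AAB
    B ↦ D  (constrained at step 1)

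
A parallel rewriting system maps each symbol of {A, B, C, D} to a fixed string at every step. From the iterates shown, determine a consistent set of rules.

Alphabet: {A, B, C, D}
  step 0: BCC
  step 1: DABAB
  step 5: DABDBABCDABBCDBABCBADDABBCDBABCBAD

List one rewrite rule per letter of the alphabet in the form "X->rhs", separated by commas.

  step 0 ⇒ step 1: BCC ⇒ D·AB·AB
    B ↦ D
    C ↦ AB
    A ↦ BA  (constrained at step 1)
    D ↦ BC  (constrained at step 1)

A->BA, B->D, C->AB, D->BC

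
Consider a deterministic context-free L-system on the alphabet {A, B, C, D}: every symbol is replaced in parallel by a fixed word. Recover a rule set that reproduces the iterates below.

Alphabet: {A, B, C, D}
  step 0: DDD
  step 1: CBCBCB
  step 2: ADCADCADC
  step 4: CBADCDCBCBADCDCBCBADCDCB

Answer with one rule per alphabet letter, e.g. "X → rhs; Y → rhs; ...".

  step 1 ⇒ step 2: CBCBCB ⇒ AD·C·AD·C·AD·C
    B ↦ C
    C ↦ AD
    A ↦ D  (constrained at step 2)
  step 0 ⇒ step 1: DDD ⇒ CB·CB·CB
    D ↦ CB

A->D, B->C, C->AD, D->CB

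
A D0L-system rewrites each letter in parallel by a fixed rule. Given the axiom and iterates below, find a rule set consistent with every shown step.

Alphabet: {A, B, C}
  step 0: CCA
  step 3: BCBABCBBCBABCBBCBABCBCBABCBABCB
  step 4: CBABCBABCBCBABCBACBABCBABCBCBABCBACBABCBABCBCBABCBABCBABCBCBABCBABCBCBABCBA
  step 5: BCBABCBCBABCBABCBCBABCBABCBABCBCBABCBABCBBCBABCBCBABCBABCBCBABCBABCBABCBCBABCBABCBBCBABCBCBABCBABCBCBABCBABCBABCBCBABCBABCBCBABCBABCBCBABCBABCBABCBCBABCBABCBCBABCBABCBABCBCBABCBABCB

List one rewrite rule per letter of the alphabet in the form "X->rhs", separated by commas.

  step 4 ⇒ step 5: CBABCBABCBCBABCBACBABCBABCBCBABCBACBABCBABCBCBABCBABCBABCBCBABCBABCBCBABCBA ⇒ B·CBA·BCB·CBA·B·CBA·BCB·CBA·B·CBA·B·CBA·BCB·CBA·B·CBA·BCB·B·CBA·BCB·CBA·B·CBA·BCB·CBA·B·CBA·B·CBA·BCB·CBA·B·CBA·BCB·B·CBA·BCB·CBA·B·CBA·BCB·CBA·B·CBA·B·CBA·BCB·CBA·B·CBA·BCB·CBA·B·CBA·BCB·CBA·B·CBA·B·CBA·BCB·CBA·B·CBA·BCB·CBA·B·CBA·B·CBA·BCB·CBA·B·CBA·BCB
    A ↦ BCB
    B ↦ CBA
    C ↦ B

A->BCB, B->CBA, C->B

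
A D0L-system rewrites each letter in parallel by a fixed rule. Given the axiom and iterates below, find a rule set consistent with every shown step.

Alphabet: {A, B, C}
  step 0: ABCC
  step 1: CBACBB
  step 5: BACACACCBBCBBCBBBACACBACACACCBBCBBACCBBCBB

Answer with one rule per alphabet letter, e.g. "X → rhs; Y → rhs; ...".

A->CB, B->AC, C->B

  step 0 ⇒ step 1: ABCC ⇒ CB·AC·B·B
    A ↦ CB
    B ↦ AC
    C ↦ B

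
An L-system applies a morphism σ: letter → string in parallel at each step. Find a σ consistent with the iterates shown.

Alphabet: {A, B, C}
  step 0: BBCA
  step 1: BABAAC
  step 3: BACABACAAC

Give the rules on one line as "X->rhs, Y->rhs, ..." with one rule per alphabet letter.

  step 0 ⇒ step 1: BBCA ⇒ BA·BA·A·C
    A ↦ C
    B ↦ BA
    C ↦ A

A->C, B->BA, C->A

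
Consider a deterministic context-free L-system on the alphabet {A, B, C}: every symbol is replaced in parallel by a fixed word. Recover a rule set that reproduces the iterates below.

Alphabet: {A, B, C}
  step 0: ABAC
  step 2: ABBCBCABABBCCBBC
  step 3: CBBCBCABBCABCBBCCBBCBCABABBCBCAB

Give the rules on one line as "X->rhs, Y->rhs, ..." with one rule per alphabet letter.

A->CB, B->BC, C->AB

  step 2 ⇒ step 3: ABBCBCABABBCCBBC ⇒ CB·BC·BC·AB·BC·AB·CB·BC·CB·BC·BC·AB·AB·BC·BC·AB
    A ↦ CB
    B ↦ BC
    C ↦ AB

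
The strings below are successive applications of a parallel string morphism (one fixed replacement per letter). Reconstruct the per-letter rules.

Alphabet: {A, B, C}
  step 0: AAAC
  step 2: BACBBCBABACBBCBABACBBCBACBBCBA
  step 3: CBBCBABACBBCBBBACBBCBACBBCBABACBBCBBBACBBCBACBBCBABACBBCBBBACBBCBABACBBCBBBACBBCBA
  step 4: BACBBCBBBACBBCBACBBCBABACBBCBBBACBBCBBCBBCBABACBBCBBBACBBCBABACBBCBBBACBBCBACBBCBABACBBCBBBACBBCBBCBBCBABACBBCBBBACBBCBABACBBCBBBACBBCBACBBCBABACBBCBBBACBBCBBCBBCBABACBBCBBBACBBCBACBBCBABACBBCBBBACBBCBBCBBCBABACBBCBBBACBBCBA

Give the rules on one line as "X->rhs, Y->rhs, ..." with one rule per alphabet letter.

  step 3 ⇒ step 4: CBBCBABACBBCBBBACBBCBACBBCBABACBBCBBBACBBCBACBBCBABACBBCBBBACBBCBABACBBCBBBACBBCBA ⇒ BA·CBB·CBB·BA·CBB·CBA·CBB·CBA·BA·CBB·CBB·BA·CBB·CBB·CBB·CBA·BA·CBB·CBB·BA·CBB·CBA·BA·CBB·CBB·BA·CBB·CBA·CBB·CBA·BA·CBB·CBB·BA·CBB·CBB·CBB·CBA·BA·CBB·CBB·BA·CBB·CBA·BA·CBB·CBB·BA·CBB·CBA·CBB·CBA·BA·CBB·CBB·BA·CBB·CBB·CBB·CBA·BA·CBB·CBB·BA·CBB·CBA·CBB·CBA·BA·CBB·CBB·BA·CBB·CBB·CBB·CBA·BA·CBB·CBB·BA·CBB·CBA
    A ↦ CBA
    B ↦ CBB
    C ↦ BA

A->CBA, B->CBB, C->BA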